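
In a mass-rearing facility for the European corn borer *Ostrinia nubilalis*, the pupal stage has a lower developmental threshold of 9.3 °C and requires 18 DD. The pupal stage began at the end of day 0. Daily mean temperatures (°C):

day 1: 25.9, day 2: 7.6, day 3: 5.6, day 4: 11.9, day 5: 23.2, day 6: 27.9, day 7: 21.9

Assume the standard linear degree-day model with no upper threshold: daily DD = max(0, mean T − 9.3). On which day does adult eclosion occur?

Daily DD above 9.3 °C: 16.6, 0.0, 0.0, 2.6, 13.9, 18.6, 12.6.
Cumulative: 16.6, 16.6, 16.6, 19.2, 33.1, 51.7, 64.3.
The total first reaches 18 DD on day 4.

day 4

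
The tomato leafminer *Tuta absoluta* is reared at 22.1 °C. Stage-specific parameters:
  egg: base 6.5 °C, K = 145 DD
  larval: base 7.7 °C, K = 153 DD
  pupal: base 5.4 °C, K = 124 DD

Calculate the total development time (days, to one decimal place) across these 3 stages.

27.3 days

egg: 145 / (22.1 − 6.5) = 145 / 15.6 = 9.295 d.
larval: 153 / (22.1 − 7.7) = 153 / 14.4 = 10.625 d.
pupal: 124 / (22.1 − 5.4) = 124 / 16.7 = 7.425 d.
Sum = 27.345 ≈ 27.3 days.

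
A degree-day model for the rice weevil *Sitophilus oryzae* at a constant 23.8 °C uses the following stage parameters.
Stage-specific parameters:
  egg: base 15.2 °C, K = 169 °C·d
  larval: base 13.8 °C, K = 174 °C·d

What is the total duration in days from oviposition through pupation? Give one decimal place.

egg: 169 / (23.8 − 15.2) = 169 / 8.6 = 19.651 d.
larval: 174 / (23.8 − 13.8) = 174 / 10.0 = 17.400 d.
Sum = 37.051 ≈ 37.1 days.

37.1 days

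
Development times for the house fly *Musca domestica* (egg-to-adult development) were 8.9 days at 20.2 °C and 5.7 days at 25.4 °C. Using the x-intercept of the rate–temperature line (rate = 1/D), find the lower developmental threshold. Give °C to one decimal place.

Equal thermal constants: D₁(T₁ − T_b) = D₂(T₂ − T_b).
8.9·(20.2 − T_b) = 5.7·(25.4 − T_b)
T_b = (8.9·20.2 − 5.7·25.4) / (8.9 − 5.7) = 35.00 / 3.2 = 10.938 °C ≈ 10.9 °C.

10.9 °C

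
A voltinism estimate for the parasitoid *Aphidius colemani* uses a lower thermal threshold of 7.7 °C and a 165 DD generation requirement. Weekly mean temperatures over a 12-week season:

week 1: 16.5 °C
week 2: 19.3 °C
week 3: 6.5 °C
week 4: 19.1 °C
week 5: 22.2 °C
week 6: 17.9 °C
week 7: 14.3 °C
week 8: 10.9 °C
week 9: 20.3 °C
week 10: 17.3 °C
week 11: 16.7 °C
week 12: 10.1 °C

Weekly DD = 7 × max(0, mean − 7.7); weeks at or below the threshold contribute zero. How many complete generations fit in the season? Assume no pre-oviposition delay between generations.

Weekly DD (7 × max(0, T̄ − 7.7)): 61.6, 81.2, 0.0, 79.8, 101.5, 71.4, 46.2, 22.4, 88.2, 67.2, 63.0, 16.8.
Season total = 699.3 DD.
Complete generations = ⌊699.3 / 165⌋ = 4.

4 generations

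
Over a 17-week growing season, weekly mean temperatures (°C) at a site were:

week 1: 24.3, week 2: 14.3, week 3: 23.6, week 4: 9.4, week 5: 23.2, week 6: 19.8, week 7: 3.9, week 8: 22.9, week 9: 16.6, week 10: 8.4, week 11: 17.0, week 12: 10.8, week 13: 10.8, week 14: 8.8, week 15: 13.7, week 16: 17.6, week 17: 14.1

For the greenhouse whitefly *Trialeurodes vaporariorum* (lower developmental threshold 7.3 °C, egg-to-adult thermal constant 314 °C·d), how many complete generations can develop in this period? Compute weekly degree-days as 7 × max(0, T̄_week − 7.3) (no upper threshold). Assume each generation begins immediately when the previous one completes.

3 generations

Weekly DD (7 × max(0, T̄ − 7.3)): 119.0, 49.0, 114.1, 14.7, 111.3, 87.5, 0.0, 109.2, 65.1, 7.7, 67.9, 24.5, 24.5, 10.5, 44.8, 72.1, 47.6.
Season total = 969.5 DD.
Complete generations = ⌊969.5 / 314⌋ = 3.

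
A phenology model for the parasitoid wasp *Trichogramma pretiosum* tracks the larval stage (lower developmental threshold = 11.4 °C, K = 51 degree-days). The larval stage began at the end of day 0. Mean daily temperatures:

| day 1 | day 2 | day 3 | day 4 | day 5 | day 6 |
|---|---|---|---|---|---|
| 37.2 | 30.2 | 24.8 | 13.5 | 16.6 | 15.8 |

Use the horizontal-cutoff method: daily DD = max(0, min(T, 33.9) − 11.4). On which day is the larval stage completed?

Daily DD above 11.4 °C (capped at 22.5): 22.5, 18.8, 13.4, 2.1, 5.2, 4.4.
Cumulative: 22.5, 41.3, 54.7, 56.8, 62.0, 66.4.
The total first reaches 51 DD on day 3.

day 3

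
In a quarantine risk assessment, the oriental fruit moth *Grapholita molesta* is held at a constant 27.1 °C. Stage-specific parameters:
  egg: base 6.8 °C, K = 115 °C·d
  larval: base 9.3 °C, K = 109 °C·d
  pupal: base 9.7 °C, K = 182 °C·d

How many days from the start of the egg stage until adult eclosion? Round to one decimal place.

22.2 days

egg: 115 / (27.1 − 6.8) = 115 / 20.3 = 5.665 d.
larval: 109 / (27.1 − 9.3) = 109 / 17.8 = 6.124 d.
pupal: 182 / (27.1 − 9.7) = 182 / 17.4 = 10.460 d.
Sum = 22.248 ≈ 22.2 days.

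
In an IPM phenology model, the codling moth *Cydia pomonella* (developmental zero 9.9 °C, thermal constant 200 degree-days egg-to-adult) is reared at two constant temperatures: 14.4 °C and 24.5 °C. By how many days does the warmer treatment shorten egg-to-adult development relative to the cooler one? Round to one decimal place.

At 14.4 °C: 200 / (14.4 − 9.9) = 200 / 4.5 = 44.444 d.
At 24.5 °C: 200 / (24.5 − 9.9) = 200 / 14.6 = 13.699 d.
Difference = |44.444 − 13.699| = 30.746 ≈ 30.7 days.

30.7 days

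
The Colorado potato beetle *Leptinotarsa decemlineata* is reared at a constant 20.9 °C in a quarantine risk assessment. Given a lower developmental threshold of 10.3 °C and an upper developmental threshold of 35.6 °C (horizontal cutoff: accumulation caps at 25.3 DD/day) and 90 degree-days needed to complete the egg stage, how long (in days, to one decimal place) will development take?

Daily accumulation = 20.9 − 10.3 = 10.6 DD/day.
Duration = 90 / 10.6 = 8.491 ≈ 8.5 days.

8.5 days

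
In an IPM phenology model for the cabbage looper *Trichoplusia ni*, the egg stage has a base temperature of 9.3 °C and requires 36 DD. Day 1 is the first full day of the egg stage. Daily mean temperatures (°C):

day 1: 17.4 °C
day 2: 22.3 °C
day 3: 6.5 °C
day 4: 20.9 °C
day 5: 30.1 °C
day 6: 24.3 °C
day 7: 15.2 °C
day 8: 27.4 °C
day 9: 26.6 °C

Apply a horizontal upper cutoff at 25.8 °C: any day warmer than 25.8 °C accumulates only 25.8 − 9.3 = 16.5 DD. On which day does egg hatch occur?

day 5

Daily DD above 9.3 °C (capped at 16.5): 8.1, 13.0, 0.0, 11.6, 16.5, 15.0, 5.9, 16.5, 16.5.
Cumulative: 8.1, 21.1, 21.1, 32.7, 49.2, 64.2, 70.1, 86.6, 103.1.
The total first reaches 36 DD on day 5.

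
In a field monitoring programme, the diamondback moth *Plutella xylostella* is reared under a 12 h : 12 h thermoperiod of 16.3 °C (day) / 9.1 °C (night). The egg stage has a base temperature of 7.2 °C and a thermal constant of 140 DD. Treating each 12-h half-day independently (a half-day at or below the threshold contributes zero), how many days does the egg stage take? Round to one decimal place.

25.5 days

Day half: max(0, 16.3 − 7.2) × 0.5 = 9.1 × 0.5 = 4.55 DD.
Night half: max(0, 9.1 − 7.2) × 0.5 = 1.9 × 0.5 = 0.95 DD.
Per 24 h: 5.50 DD/day.
Duration = 140 / 5.50 = 25.455 ≈ 25.5 days.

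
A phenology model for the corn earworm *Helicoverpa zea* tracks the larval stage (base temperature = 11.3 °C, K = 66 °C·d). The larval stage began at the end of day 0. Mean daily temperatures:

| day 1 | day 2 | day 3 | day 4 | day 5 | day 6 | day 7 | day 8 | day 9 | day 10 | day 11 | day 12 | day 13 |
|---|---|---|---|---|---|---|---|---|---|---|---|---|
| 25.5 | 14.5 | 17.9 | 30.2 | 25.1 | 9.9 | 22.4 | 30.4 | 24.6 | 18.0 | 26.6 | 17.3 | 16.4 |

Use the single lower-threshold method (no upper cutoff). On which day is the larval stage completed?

Daily DD above 11.3 °C: 14.2, 3.2, 6.6, 18.9, 13.8, 0.0, 11.1, 19.1, 13.3, 6.7, 15.3, 6.0, 5.1.
Cumulative: 14.2, 17.4, 24.0, 42.9, 56.7, 56.7, 67.8, 86.9, 100.2, 106.9, 122.2, 128.2, 133.3.
The total first reaches 66 DD on day 7.

day 7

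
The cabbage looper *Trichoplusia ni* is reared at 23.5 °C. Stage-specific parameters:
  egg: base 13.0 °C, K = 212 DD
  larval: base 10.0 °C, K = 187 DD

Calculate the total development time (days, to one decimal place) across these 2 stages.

egg: 212 / (23.5 − 13.0) = 212 / 10.5 = 20.190 d.
larval: 187 / (23.5 − 10.0) = 187 / 13.5 = 13.852 d.
Sum = 34.042 ≈ 34.0 days.

34.0 days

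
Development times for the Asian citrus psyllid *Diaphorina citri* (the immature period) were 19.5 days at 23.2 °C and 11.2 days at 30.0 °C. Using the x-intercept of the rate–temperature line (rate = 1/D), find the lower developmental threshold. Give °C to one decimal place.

14.0 °C

Equal thermal constants: D₁(T₁ − T_b) = D₂(T₂ − T_b).
19.5·(23.2 − T_b) = 11.2·(30.0 − T_b)
T_b = (19.5·23.2 − 11.2·30.0) / (19.5 − 11.2) = 116.40 / 8.3 = 14.024 °C ≈ 14.0 °C.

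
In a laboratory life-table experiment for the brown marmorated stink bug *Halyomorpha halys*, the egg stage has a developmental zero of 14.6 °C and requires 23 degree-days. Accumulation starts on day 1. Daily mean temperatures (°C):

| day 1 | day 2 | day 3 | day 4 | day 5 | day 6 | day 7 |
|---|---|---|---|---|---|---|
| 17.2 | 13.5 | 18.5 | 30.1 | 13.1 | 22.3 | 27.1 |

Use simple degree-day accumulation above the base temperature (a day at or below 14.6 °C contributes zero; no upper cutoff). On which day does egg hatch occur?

Daily DD above 14.6 °C: 2.6, 0.0, 3.9, 15.5, 0.0, 7.7, 12.5.
Cumulative: 2.6, 2.6, 6.5, 22.0, 22.0, 29.7, 42.2.
The total first reaches 23 DD on day 6.

day 6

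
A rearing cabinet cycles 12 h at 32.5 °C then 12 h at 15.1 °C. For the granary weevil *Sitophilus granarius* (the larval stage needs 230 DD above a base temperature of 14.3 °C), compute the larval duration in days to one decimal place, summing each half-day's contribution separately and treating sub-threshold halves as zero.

24.2 days

Day half: max(0, 32.5 − 14.3) × 0.5 = 18.2 × 0.5 = 9.10 DD.
Night half: max(0, 15.1 − 14.3) × 0.5 = 0.8 × 0.5 = 0.40 DD.
Per 24 h: 9.50 DD/day.
Duration = 230 / 9.50 = 24.211 ≈ 24.2 days.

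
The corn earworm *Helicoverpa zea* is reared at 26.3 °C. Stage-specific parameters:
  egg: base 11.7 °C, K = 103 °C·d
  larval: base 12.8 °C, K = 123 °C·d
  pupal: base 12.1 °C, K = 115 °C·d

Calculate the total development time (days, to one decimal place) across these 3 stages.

24.3 days

egg: 103 / (26.3 − 11.7) = 103 / 14.6 = 7.055 d.
larval: 123 / (26.3 − 12.8) = 123 / 13.5 = 9.111 d.
pupal: 115 / (26.3 − 12.1) = 115 / 14.2 = 8.099 d.
Sum = 24.264 ≈ 24.3 days.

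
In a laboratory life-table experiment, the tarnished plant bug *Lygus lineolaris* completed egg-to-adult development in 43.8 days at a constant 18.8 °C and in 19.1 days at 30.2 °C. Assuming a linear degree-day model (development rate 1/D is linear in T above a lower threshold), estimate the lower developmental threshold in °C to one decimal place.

Under the model K = D·(T − T_b), so D₁·(T₁ − T_b) = D₂·(T₂ − T_b).
43.8·(18.8 − T_b) = 19.1·(30.2 − T_b)
T_b = (43.8·18.8 − 19.1·30.2) / (43.8 − 19.1) = 246.62 / 24.7 = 9.985 °C ≈ 10.0 °C.

10.0 °C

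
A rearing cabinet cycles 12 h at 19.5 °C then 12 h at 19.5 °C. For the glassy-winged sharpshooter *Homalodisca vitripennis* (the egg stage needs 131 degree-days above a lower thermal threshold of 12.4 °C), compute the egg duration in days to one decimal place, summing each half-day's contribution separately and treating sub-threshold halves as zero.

Day half: max(0, 19.5 − 12.4) × 0.5 = 7.1 × 0.5 = 3.55 DD.
Night half: max(0, 19.5 − 12.4) × 0.5 = 7.1 × 0.5 = 3.55 DD.
Per 24 h: 7.10 DD/day.
Duration = 131 / 7.10 = 18.451 ≈ 18.5 days.

18.5 days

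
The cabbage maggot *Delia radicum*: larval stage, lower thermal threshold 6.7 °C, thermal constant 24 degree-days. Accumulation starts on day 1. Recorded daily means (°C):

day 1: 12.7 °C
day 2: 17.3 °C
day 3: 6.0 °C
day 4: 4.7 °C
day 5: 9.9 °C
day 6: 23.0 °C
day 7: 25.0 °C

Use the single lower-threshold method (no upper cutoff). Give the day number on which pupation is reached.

Daily DD above 6.7 °C: 6.0, 10.6, 0.0, 0.0, 3.2, 16.3, 18.3.
Cumulative: 6.0, 16.6, 16.6, 16.6, 19.8, 36.1, 54.4.
The total first reaches 24 DD on day 6.

day 6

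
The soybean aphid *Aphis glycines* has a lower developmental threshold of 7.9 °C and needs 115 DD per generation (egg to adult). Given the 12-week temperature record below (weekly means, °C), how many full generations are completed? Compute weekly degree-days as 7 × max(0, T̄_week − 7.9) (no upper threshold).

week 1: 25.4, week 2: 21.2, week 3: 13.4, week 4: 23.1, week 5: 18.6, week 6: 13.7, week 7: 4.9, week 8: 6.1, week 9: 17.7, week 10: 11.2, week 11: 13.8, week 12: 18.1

5 generations

Weekly DD (7 × max(0, T̄ − 7.9)): 122.5, 93.1, 38.5, 106.4, 74.9, 40.6, 0.0, 0.0, 68.6, 23.1, 41.3, 71.4.
Season total = 680.4 DD.
Complete generations = ⌊680.4 / 115⌋ = 5.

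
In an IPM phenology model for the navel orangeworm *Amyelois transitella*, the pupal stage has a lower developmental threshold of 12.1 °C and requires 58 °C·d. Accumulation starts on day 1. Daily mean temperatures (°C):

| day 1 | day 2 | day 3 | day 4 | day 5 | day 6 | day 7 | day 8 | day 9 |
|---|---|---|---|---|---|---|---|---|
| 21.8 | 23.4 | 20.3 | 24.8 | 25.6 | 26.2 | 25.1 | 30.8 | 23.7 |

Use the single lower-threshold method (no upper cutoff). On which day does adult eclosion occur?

Daily DD above 12.1 °C: 9.7, 11.3, 8.2, 12.7, 13.5, 14.1, 13.0, 18.7, 11.6.
Cumulative: 9.7, 21.0, 29.2, 41.9, 55.4, 69.5, 82.5, 101.2, 112.8.
The total first reaches 58 DD on day 6.

day 6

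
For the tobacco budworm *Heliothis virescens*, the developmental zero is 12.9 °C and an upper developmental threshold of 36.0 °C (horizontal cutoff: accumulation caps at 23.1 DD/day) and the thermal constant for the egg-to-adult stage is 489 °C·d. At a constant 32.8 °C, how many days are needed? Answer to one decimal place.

24.6 days

Daily accumulation = 32.8 − 12.9 = 19.9 DD/day.
Duration = 489 / 19.9 = 24.573 ≈ 24.6 days.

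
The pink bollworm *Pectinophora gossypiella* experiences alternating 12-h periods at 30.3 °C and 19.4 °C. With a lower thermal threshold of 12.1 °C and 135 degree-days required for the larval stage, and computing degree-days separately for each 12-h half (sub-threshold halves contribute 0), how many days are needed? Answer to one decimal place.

10.6 days

Day half: max(0, 30.3 − 12.1) × 0.5 = 18.2 × 0.5 = 9.10 DD.
Night half: max(0, 19.4 − 12.1) × 0.5 = 7.3 × 0.5 = 3.65 DD.
Per 24 h: 12.75 DD/day.
Duration = 135 / 12.75 = 10.588 ≈ 10.6 days.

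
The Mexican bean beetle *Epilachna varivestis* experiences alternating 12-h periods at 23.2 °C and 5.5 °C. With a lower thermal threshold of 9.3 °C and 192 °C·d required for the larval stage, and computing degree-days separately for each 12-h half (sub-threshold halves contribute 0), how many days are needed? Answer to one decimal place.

27.6 days

Day half: max(0, 23.2 − 9.3) × 0.5 = 13.9 × 0.5 = 6.95 DD.
Night half: max(0, 5.5 − 9.3) × 0.5 = 0.0 × 0.5 = 0.00 DD.
Per 24 h: 6.95 DD/day.
Duration = 192 / 6.95 = 27.626 ≈ 27.6 days.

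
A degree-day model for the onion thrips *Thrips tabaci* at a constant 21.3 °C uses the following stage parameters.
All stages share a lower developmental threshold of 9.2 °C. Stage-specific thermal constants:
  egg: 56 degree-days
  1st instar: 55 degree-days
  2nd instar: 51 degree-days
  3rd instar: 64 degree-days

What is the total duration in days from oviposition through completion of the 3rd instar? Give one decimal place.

Daily accumulation at 21.3 °C = 21.3 − 9.2 = 12.1 DD/day.
Total K = 56 + 55 + 51 + 64 = 226 DD.
Total duration = 226 / 12.1 = 18.678 ≈ 18.7 days.

18.7 days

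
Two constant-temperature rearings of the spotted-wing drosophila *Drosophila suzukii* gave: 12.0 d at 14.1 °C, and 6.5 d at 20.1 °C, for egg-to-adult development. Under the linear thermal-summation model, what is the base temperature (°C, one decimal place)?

7.0 °C

Under the model K = D·(T − T_b), so D₁·(T₁ − T_b) = D₂·(T₂ − T_b).
12.0·(14.1 − T_b) = 6.5·(20.1 − T_b)
T_b = (12.0·14.1 − 6.5·20.1) / (12.0 − 6.5) = 38.55 / 5.5 = 7.009 °C ≈ 7.0 °C.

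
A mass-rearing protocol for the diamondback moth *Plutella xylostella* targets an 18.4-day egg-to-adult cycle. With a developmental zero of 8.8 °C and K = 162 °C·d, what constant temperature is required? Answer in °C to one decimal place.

17.6 °C

Required daily accumulation = 162 / 18.4 = 8.804 DD/day.
T = T_base + 8.804 = 8.8 + 8.804 = 17.604 ≈ 17.6 °C.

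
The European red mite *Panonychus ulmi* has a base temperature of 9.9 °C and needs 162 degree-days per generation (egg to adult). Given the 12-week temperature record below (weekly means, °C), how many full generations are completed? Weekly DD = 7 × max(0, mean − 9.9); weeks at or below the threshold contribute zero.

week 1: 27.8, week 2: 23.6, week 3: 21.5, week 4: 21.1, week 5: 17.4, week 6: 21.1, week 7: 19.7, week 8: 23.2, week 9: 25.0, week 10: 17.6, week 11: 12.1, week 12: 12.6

5 generations

Weekly DD (7 × max(0, T̄ − 9.9)): 125.3, 95.9, 81.2, 78.4, 52.5, 78.4, 68.6, 93.1, 105.7, 53.9, 15.4, 18.9.
Season total = 867.3 DD.
Complete generations = ⌊867.3 / 162⌋ = 5.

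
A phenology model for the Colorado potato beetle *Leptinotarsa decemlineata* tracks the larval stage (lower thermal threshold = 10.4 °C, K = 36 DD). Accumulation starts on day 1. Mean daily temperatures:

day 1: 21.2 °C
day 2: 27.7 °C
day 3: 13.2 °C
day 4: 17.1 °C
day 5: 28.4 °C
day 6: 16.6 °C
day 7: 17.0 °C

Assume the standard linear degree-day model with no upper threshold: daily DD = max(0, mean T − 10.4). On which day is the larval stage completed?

Daily DD above 10.4 °C: 10.8, 17.3, 2.8, 6.7, 18.0, 6.2, 6.6.
Cumulative: 10.8, 28.1, 30.9, 37.6, 55.6, 61.8, 68.4.
The total first reaches 36 DD on day 4.

day 4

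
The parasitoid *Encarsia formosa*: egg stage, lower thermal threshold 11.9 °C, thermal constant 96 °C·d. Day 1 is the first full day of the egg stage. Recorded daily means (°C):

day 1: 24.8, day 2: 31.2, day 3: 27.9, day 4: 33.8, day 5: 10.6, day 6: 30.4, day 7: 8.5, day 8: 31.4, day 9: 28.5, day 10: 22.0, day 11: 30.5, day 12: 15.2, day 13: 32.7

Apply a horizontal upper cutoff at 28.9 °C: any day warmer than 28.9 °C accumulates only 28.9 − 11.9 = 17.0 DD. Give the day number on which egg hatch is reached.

Daily DD above 11.9 °C (capped at 17.0): 12.9, 17.0, 16.0, 17.0, 0.0, 17.0, 0.0, 17.0, 16.6, 10.1, 17.0, 3.3, 17.0.
Cumulative: 12.9, 29.9, 45.9, 62.9, 62.9, 79.9, 79.9, 96.9, 113.5, 123.6, 140.6, 143.9, 160.9.
The total first reaches 96 DD on day 8.

day 8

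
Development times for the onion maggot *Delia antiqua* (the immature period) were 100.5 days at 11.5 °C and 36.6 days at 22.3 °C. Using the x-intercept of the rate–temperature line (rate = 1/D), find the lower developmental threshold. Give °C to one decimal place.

Linear rate model ⇒ the product D·(T − T_b) is constant across temperatures.
100.5·(11.5 − T_b) = 36.6·(22.3 − T_b)
T_b = (100.5·11.5 − 36.6·22.3) / (100.5 − 36.6) = 339.57 / 63.9 = 5.314 °C ≈ 5.3 °C.

5.3 °C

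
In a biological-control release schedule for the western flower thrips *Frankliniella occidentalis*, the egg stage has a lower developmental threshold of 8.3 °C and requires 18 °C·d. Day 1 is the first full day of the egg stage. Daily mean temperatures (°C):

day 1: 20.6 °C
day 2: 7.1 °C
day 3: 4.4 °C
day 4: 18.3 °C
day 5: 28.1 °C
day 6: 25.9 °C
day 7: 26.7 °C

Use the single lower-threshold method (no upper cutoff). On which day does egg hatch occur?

day 4

Daily DD above 8.3 °C: 12.3, 0.0, 0.0, 10.0, 19.8, 17.6, 18.4.
Cumulative: 12.3, 12.3, 12.3, 22.3, 42.1, 59.7, 78.1.
The total first reaches 18 DD on day 4.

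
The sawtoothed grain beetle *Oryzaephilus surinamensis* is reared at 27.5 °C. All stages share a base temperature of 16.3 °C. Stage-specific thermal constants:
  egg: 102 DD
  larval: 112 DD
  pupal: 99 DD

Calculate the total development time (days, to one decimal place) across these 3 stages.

Daily accumulation at 27.5 °C = 27.5 − 16.3 = 11.2 DD/day.
Total K = 102 + 112 + 99 = 313 DD.
Total duration = 313 / 11.2 = 27.946 ≈ 27.9 days.

27.9 days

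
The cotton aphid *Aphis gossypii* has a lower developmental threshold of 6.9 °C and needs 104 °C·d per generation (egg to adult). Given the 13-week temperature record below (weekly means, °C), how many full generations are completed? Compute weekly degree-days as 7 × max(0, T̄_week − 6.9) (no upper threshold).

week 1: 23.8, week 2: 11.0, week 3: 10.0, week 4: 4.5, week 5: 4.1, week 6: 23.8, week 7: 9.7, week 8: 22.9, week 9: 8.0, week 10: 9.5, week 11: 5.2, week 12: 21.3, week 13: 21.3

Weekly DD (7 × max(0, T̄ − 6.9)): 118.3, 28.7, 21.7, 0.0, 0.0, 118.3, 19.6, 112.0, 7.7, 18.2, 0.0, 100.8, 100.8.
Season total = 646.1 DD.
Complete generations = ⌊646.1 / 104⌋ = 6.

6 generations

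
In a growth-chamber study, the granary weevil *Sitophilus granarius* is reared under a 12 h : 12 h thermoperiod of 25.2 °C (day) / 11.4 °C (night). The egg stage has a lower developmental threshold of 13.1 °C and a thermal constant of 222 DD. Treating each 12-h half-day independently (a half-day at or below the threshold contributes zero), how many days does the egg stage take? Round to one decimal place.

36.7 days

Day half: max(0, 25.2 − 13.1) × 0.5 = 12.1 × 0.5 = 6.05 DD.
Night half: max(0, 11.4 − 13.1) × 0.5 = 0.0 × 0.5 = 0.00 DD.
Per 24 h: 6.05 DD/day.
Duration = 222 / 6.05 = 36.694 ≈ 36.7 days.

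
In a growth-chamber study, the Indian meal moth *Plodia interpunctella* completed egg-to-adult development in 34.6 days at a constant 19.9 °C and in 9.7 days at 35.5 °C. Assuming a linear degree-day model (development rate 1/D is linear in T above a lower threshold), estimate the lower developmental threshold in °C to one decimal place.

Under the model K = D·(T − T_b), so D₁·(T₁ − T_b) = D₂·(T₂ − T_b).
34.6·(19.9 − T_b) = 9.7·(35.5 − T_b)
T_b = (34.6·19.9 − 9.7·35.5) / (34.6 − 9.7) = 344.19 / 24.9 = 13.823 °C ≈ 13.8 °C.

13.8 °C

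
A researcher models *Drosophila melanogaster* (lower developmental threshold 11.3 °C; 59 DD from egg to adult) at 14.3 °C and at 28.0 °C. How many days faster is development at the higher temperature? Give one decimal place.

16.1 days

At 14.3 °C: 59 / (14.3 − 11.3) = 59 / 3.0 = 19.667 d.
At 28.0 °C: 59 / (28.0 − 11.3) = 59 / 16.7 = 3.533 d.
Difference = |19.667 − 3.533| = 16.134 ≈ 16.1 days.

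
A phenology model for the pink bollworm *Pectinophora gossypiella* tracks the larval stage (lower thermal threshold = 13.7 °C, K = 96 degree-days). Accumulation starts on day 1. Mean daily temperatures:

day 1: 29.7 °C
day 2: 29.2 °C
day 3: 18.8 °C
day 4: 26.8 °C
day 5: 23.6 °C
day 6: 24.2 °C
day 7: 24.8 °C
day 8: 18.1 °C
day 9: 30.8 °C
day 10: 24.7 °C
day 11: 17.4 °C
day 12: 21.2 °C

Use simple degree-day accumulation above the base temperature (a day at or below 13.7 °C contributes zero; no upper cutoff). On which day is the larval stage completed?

Daily DD above 13.7 °C: 16.0, 15.5, 5.1, 13.1, 9.9, 10.5, 11.1, 4.4, 17.1, 11.0, 3.7, 7.5.
Cumulative: 16.0, 31.5, 36.6, 49.7, 59.6, 70.1, 81.2, 85.6, 102.7, 113.7, 117.4, 124.9.
The total first reaches 96 DD on day 9.

day 9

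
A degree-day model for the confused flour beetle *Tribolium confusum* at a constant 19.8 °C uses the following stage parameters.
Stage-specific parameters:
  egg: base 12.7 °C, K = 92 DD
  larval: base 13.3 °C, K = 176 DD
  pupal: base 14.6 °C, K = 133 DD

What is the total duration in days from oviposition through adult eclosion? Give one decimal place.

egg: 92 / (19.8 − 12.7) = 92 / 7.1 = 12.958 d.
larval: 176 / (19.8 − 13.3) = 176 / 6.5 = 27.077 d.
pupal: 133 / (19.8 − 14.6) = 133 / 5.2 = 25.577 d.
Sum = 65.612 ≈ 65.6 days.

65.6 days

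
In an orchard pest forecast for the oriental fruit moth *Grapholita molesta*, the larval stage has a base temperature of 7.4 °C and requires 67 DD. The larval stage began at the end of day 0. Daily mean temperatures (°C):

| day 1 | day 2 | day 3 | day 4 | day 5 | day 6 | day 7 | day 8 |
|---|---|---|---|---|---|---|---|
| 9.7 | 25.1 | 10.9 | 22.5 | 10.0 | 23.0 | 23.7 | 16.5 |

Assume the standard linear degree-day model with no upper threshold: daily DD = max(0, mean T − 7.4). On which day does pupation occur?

Daily DD above 7.4 °C: 2.3, 17.7, 3.5, 15.1, 2.6, 15.6, 16.3, 9.1.
Cumulative: 2.3, 20.0, 23.5, 38.6, 41.2, 56.8, 73.1, 82.2.
The total first reaches 67 DD on day 7.

day 7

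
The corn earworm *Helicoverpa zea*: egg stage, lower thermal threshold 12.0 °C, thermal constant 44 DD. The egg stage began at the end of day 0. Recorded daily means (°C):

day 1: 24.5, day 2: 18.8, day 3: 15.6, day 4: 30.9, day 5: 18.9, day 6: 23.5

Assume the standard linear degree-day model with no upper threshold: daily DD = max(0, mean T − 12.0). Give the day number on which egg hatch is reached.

day 5

Daily DD above 12.0 °C: 12.5, 6.8, 3.6, 18.9, 6.9, 11.5.
Cumulative: 12.5, 19.3, 22.9, 41.8, 48.7, 60.2.
The total first reaches 44 DD on day 5.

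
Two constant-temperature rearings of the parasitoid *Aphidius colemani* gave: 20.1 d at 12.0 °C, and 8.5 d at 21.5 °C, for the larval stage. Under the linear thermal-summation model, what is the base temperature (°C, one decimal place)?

5.0 °C

Linear rate model ⇒ the product D·(T − T_b) is constant across temperatures.
20.1·(12.0 − T_b) = 8.5·(21.5 − T_b)
T_b = (20.1·12.0 − 8.5·21.5) / (20.1 − 8.5) = 58.45 / 11.6 = 5.039 °C ≈ 5.0 °C.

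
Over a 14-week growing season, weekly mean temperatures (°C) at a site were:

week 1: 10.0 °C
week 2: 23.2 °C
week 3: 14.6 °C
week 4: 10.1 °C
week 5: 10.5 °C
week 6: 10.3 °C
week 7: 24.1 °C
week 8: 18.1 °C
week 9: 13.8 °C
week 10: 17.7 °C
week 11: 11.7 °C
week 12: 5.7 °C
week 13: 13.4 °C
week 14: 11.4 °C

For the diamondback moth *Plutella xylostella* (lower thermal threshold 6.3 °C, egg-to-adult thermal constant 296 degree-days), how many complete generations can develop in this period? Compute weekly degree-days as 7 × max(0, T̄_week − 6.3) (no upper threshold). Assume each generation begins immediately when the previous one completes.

Weekly DD (7 × max(0, T̄ − 6.3)): 25.9, 118.3, 58.1, 26.6, 29.4, 28.0, 124.6, 82.6, 52.5, 79.8, 37.8, 0.0, 49.7, 35.7.
Season total = 749.0 DD.
Complete generations = ⌊749.0 / 296⌋ = 2.

2 generations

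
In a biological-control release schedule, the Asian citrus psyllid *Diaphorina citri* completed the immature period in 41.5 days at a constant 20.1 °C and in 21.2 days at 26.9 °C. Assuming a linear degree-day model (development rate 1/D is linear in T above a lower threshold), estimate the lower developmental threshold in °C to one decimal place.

13.0 °C

Under the model K = D·(T − T_b), so D₁·(T₁ − T_b) = D₂·(T₂ − T_b).
41.5·(20.1 − T_b) = 21.2·(26.9 − T_b)
T_b = (41.5·20.1 − 21.2·26.9) / (41.5 − 21.2) = 263.87 / 20.3 = 12.999 °C ≈ 13.0 °C.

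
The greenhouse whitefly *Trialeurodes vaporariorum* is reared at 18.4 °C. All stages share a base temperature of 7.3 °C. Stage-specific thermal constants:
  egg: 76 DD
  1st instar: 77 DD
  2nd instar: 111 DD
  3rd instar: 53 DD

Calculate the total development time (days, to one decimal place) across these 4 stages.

Daily accumulation at 18.4 °C = 18.4 − 7.3 = 11.1 DD/day.
Total K = 76 + 77 + 111 + 53 = 317 DD.
Total duration = 317 / 11.1 = 28.559 ≈ 28.6 days.

28.6 days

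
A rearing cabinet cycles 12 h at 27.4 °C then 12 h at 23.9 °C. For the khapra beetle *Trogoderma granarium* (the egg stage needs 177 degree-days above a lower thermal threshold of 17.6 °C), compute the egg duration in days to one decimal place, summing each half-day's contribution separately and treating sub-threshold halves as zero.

22.0 days

Day half: max(0, 27.4 − 17.6) × 0.5 = 9.8 × 0.5 = 4.90 DD.
Night half: max(0, 23.9 − 17.6) × 0.5 = 6.3 × 0.5 = 3.15 DD.
Per 24 h: 8.05 DD/day.
Duration = 177 / 8.05 = 21.988 ≈ 22.0 days.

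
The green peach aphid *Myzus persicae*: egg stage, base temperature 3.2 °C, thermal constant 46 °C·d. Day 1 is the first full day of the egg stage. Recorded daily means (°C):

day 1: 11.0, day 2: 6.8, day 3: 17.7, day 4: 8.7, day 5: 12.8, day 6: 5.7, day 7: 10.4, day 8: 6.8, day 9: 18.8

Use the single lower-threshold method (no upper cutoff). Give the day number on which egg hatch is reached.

day 7

Daily DD above 3.2 °C: 7.8, 3.6, 14.5, 5.5, 9.6, 2.5, 7.2, 3.6, 15.6.
Cumulative: 7.8, 11.4, 25.9, 31.4, 41.0, 43.5, 50.7, 54.3, 69.9.
The total first reaches 46 DD on day 7.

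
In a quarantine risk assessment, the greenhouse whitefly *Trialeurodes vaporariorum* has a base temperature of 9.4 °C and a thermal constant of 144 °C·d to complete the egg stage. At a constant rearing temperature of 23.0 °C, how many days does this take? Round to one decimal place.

10.6 days

Daily accumulation = 23.0 − 9.4 = 13.6 DD/day.
Duration = 144 / 13.6 = 10.588 ≈ 10.6 days.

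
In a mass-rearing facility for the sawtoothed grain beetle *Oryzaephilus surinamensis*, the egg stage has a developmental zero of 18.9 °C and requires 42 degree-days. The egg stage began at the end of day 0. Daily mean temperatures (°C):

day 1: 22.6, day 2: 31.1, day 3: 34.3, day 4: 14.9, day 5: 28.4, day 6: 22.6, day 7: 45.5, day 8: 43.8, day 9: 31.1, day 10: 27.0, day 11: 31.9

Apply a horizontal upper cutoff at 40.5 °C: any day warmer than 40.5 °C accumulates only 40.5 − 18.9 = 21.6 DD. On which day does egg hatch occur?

Daily DD above 18.9 °C (capped at 21.6): 3.7, 12.2, 15.4, 0.0, 9.5, 3.7, 21.6, 21.6, 12.2, 8.1, 13.0.
Cumulative: 3.7, 15.9, 31.3, 31.3, 40.8, 44.5, 66.1, 87.7, 99.9, 108.0, 121.0.
The total first reaches 42 DD on day 6.

day 6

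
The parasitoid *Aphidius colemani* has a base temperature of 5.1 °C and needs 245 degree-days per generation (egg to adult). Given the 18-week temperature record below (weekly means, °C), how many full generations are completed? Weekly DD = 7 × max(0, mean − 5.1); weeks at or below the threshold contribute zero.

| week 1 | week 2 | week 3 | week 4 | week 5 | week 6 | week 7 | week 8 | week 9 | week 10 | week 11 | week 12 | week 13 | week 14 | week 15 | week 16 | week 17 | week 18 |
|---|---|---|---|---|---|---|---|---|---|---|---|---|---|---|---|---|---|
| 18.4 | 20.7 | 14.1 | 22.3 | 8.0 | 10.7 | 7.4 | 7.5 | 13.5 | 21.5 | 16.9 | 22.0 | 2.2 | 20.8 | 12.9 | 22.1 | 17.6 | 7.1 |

Weekly DD (7 × max(0, T̄ − 5.1)): 93.1, 109.2, 63.0, 120.4, 20.3, 39.2, 16.1, 16.8, 58.8, 114.8, 82.6, 118.3, 0.0, 109.9, 54.6, 119.0, 87.5, 14.0.
Season total = 1237.6 DD.
Complete generations = ⌊1237.6 / 245⌋ = 5.

5 generations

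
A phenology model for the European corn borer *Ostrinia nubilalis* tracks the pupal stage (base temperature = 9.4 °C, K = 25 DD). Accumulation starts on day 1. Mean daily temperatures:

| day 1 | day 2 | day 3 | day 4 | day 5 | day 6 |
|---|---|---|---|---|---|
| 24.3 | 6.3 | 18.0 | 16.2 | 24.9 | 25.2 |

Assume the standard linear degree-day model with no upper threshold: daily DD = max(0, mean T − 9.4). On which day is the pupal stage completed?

day 4

Daily DD above 9.4 °C: 14.9, 0.0, 8.6, 6.8, 15.5, 15.8.
Cumulative: 14.9, 14.9, 23.5, 30.3, 45.8, 61.6.
The total first reaches 25 DD on day 4.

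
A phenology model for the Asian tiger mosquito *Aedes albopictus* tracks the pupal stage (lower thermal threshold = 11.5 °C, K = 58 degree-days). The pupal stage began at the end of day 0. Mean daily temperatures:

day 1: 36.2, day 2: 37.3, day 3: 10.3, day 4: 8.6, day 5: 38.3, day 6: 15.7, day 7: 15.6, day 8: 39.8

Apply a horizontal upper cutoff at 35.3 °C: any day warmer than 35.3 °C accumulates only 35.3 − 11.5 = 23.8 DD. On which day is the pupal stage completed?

Daily DD above 11.5 °C (capped at 23.8): 23.8, 23.8, 0.0, 0.0, 23.8, 4.2, 4.1, 23.8.
Cumulative: 23.8, 47.6, 47.6, 47.6, 71.4, 75.6, 79.7, 103.5.
The total first reaches 58 DD on day 5.

day 5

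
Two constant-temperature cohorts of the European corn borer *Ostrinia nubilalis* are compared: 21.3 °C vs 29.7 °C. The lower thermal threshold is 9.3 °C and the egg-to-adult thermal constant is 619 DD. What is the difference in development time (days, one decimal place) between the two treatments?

At 21.3 °C: 619 / (21.3 − 9.3) = 619 / 12.0 = 51.583 d.
At 29.7 °C: 619 / (29.7 − 9.3) = 619 / 20.4 = 30.343 d.
Difference = |51.583 − 30.343| = 21.240 ≈ 21.2 days.

21.2 days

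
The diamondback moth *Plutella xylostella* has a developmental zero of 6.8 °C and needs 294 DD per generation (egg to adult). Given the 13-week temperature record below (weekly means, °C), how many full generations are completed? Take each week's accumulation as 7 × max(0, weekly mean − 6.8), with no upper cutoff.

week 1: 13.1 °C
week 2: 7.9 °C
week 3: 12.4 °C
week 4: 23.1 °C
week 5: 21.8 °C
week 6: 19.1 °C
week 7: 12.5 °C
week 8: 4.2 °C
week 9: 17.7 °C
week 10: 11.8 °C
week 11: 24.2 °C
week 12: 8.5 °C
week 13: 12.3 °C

2 generations

Weekly DD (7 × max(0, T̄ − 6.8)): 44.1, 7.7, 39.2, 114.1, 105.0, 86.1, 39.9, 0.0, 76.3, 35.0, 121.8, 11.9, 38.5.
Season total = 719.6 DD.
Complete generations = ⌊719.6 / 294⌋ = 2.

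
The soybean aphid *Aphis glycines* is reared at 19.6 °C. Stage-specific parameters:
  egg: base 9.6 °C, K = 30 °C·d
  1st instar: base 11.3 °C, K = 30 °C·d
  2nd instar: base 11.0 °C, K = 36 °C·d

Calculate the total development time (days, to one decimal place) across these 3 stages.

egg: 30 / (19.6 − 9.6) = 30 / 10.0 = 3.000 d.
1st instar: 30 / (19.6 − 11.3) = 30 / 8.3 = 3.614 d.
2nd instar: 36 / (19.6 − 11.0) = 36 / 8.6 = 4.186 d.
Sum = 10.801 ≈ 10.8 days.

10.8 days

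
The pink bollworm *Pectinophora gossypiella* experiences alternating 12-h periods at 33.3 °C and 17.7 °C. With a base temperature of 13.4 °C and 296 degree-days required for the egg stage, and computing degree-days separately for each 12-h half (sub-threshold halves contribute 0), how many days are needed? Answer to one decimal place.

24.5 days

Day half: max(0, 33.3 − 13.4) × 0.5 = 19.9 × 0.5 = 9.95 DD.
Night half: max(0, 17.7 − 13.4) × 0.5 = 4.3 × 0.5 = 2.15 DD.
Per 24 h: 12.10 DD/day.
Duration = 296 / 12.10 = 24.463 ≈ 24.5 days.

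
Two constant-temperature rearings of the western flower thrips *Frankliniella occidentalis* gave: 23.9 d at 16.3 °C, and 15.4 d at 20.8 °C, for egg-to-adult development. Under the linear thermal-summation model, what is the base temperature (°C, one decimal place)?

8.1 °C

Linear rate model ⇒ the product D·(T − T_b) is constant across temperatures.
23.9·(16.3 − T_b) = 15.4·(20.8 − T_b)
T_b = (23.9·16.3 − 15.4·20.8) / (23.9 − 15.4) = 69.25 / 8.5 = 8.147 °C ≈ 8.1 °C.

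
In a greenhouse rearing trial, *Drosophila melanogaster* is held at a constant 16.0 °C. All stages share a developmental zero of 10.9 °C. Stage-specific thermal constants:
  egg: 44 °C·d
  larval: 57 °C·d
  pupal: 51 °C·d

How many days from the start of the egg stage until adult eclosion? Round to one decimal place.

Daily accumulation at 16.0 °C = 16.0 − 10.9 = 5.1 DD/day.
Total K = 44 + 57 + 51 = 152 DD.
Total duration = 152 / 5.1 = 29.804 ≈ 29.8 days.

29.8 days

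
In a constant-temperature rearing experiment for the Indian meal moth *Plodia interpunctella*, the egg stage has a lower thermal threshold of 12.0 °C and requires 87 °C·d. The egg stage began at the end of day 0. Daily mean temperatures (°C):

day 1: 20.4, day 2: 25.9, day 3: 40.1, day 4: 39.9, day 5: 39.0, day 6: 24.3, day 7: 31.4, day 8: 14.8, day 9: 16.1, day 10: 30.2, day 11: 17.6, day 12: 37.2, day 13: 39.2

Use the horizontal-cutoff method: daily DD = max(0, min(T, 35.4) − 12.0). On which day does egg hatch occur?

Daily DD above 12.0 °C (capped at 23.4): 8.4, 13.9, 23.4, 23.4, 23.4, 12.3, 19.4, 2.8, 4.1, 18.2, 5.6, 23.4, 23.4.
Cumulative: 8.4, 22.3, 45.7, 69.1, 92.5, 104.8, 124.2, 127.0, 131.1, 149.3, 154.9, 178.3, 201.7.
The total first reaches 87 DD on day 5.

day 5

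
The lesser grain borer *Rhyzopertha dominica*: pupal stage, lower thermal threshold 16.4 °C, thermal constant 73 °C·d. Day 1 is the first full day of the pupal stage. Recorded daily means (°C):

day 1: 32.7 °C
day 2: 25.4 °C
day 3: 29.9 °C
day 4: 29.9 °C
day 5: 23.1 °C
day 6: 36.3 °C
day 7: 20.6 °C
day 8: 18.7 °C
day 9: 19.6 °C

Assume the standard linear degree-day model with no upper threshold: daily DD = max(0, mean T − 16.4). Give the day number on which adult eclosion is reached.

Daily DD above 16.4 °C: 16.3, 9.0, 13.5, 13.5, 6.7, 19.9, 4.2, 2.3, 3.2.
Cumulative: 16.3, 25.3, 38.8, 52.3, 59.0, 78.9, 83.1, 85.4, 88.6.
The total first reaches 73 DD on day 6.

day 6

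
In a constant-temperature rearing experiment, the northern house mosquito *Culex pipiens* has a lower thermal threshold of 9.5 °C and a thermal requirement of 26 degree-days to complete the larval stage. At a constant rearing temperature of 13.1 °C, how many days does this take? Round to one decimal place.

Daily accumulation = 13.1 − 9.5 = 3.6 DD/day.
Duration = 26 / 3.6 = 7.222 ≈ 7.2 days.

7.2 days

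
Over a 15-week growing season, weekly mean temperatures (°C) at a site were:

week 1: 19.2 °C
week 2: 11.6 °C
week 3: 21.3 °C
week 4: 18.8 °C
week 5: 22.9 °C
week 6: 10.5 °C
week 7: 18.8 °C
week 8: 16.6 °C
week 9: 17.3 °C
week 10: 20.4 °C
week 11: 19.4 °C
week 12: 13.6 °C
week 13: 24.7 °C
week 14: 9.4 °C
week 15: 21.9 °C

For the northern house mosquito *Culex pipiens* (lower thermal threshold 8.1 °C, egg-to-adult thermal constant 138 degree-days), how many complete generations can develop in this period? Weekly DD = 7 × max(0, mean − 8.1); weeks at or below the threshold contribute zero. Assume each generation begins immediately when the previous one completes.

Weekly DD (7 × max(0, T̄ − 8.1)): 77.7, 24.5, 92.4, 74.9, 103.6, 16.8, 74.9, 59.5, 64.4, 86.1, 79.1, 38.5, 116.2, 9.1, 96.6.
Season total = 1014.3 DD.
Complete generations = ⌊1014.3 / 138⌋ = 7.

7 generations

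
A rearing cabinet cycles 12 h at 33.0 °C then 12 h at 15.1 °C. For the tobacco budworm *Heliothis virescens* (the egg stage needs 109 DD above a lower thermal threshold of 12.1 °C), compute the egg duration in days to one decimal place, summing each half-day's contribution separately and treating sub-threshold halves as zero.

9.1 days

Day half: max(0, 33.0 − 12.1) × 0.5 = 20.9 × 0.5 = 10.45 DD.
Night half: max(0, 15.1 − 12.1) × 0.5 = 3.0 × 0.5 = 1.50 DD.
Per 24 h: 11.95 DD/day.
Duration = 109 / 11.95 = 9.121 ≈ 9.1 days.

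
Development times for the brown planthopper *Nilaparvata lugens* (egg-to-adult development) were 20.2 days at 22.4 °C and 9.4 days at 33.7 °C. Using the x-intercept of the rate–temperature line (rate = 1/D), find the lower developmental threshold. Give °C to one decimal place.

12.6 °C

Under the model K = D·(T − T_b), so D₁·(T₁ − T_b) = D₂·(T₂ − T_b).
20.2·(22.4 − T_b) = 9.4·(33.7 − T_b)
T_b = (20.2·22.4 − 9.4·33.7) / (20.2 − 9.4) = 135.70 / 10.8 = 12.565 °C ≈ 12.6 °C.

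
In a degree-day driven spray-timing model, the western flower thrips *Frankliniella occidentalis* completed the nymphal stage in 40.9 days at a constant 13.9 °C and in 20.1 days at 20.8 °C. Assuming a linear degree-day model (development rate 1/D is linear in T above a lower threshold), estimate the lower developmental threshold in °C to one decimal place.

Linear rate model ⇒ the product D·(T − T_b) is constant across temperatures.
40.9·(13.9 − T_b) = 20.1·(20.8 − T_b)
T_b = (40.9·13.9 − 20.1·20.8) / (40.9 − 20.1) = 150.43 / 20.8 = 7.232 °C ≈ 7.2 °C.

7.2 °C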